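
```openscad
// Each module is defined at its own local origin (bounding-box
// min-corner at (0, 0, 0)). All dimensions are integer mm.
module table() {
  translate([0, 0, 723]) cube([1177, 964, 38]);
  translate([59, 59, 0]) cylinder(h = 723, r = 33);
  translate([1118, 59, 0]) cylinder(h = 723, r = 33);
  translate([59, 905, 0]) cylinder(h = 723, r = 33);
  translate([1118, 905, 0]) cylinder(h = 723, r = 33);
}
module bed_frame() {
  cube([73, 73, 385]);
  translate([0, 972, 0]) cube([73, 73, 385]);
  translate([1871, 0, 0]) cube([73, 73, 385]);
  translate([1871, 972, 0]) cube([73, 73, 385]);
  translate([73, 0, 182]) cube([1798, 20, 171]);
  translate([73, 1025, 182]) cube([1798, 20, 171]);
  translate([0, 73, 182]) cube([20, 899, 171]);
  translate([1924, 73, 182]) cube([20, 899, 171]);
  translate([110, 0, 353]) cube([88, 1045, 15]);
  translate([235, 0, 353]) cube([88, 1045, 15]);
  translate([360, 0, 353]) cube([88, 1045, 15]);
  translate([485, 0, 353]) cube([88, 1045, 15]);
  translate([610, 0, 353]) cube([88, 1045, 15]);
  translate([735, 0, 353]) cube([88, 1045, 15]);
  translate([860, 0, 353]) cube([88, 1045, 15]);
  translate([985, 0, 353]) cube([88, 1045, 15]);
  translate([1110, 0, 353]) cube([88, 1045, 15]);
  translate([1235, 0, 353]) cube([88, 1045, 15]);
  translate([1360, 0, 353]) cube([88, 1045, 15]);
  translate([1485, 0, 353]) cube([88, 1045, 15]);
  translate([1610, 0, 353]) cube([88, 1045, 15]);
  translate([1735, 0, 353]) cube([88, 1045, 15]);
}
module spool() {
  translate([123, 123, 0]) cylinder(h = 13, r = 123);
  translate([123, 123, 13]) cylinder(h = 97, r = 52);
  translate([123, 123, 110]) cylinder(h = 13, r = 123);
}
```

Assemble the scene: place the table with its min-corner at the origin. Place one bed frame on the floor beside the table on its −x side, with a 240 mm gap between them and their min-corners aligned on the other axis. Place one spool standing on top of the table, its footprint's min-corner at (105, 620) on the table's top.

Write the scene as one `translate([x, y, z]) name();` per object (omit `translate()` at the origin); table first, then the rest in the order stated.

table();
translate([-2184, 0, 0]) bed_frame();
translate([105, 620, 761]) spool();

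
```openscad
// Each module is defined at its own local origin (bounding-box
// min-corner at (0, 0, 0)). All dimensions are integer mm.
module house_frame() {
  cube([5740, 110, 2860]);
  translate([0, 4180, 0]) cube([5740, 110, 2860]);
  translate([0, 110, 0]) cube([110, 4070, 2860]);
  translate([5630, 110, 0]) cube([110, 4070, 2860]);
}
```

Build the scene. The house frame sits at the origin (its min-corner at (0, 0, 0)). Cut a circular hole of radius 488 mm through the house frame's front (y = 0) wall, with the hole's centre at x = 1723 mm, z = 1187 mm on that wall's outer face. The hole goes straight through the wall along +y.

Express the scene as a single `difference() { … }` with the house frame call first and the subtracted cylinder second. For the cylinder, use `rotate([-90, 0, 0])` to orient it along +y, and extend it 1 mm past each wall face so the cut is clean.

difference() {
  house_frame();
  translate([1723, -1, 1187]) rotate([-90, 0, 0]) cylinder(h = 112, r = 488);
}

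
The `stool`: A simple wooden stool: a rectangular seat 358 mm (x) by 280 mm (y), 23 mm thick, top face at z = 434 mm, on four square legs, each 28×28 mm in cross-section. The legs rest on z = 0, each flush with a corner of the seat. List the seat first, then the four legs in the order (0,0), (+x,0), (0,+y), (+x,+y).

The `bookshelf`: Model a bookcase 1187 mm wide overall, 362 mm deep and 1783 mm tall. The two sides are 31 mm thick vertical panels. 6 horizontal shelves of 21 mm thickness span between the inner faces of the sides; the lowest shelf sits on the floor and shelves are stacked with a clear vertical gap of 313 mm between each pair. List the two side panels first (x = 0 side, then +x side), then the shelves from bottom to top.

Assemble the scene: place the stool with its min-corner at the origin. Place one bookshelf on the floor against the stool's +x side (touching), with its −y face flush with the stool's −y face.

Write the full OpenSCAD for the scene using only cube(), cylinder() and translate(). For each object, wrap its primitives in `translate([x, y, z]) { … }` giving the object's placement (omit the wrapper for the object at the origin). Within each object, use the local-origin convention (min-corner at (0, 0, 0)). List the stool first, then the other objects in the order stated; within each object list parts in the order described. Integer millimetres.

translate([0, 0, 411]) cube([358, 280, 23]);
cube([28, 28, 411]);
translate([330, 0, 0]) cube([28, 28, 411]);
translate([0, 252, 0]) cube([28, 28, 411]);
translate([330, 252, 0]) cube([28, 28, 411]);
translate([358, 0, 0]) {
  cube([31, 362, 1783]);
  translate([1156, 0, 0]) cube([31, 362, 1783]);
  translate([31, 0, 0]) cube([1125, 362, 21]);
  translate([31, 0, 334]) cube([1125, 362, 21]);
  translate([31, 0, 668]) cube([1125, 362, 21]);
  translate([31, 0, 1002]) cube([1125, 362, 21]);
  translate([31, 0, 1336]) cube([1125, 362, 21]);
  translate([31, 0, 1670]) cube([1125, 362, 21]);
}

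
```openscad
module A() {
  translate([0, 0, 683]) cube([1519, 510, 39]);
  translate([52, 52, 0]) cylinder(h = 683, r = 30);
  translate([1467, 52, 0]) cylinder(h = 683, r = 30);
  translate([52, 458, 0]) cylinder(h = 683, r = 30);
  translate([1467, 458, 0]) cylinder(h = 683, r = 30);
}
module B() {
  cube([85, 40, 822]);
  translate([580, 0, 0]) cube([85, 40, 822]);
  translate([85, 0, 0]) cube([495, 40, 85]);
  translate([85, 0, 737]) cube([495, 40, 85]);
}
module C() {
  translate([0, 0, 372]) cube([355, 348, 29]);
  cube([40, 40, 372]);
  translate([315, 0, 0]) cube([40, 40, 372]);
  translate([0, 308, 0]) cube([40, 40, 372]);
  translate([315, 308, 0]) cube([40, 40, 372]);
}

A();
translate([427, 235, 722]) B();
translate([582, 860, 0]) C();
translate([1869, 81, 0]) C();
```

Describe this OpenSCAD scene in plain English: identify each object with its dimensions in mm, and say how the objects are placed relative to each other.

A is a rectangular dining table. The top is 1519×510×39 mm with its upper surface at z = 722 mm. It stands on four round legs of 60 mm diameter, each leg's bounding box inset 22 mm from the nearest pair of top edges, running from the floor to the underside of the top.

B is a rectangular picture frame lying in the x–z plane (depth along y). The opening is 495 mm wide (x) by 652 mm tall (z), surrounded by a border 85 mm wide on all four sides. The frame is 40 mm deep and is made of two full-height vertical stiles with two horizontal rails fitted between them.

C is a four-legged stool. The seat is 355×348 mm, 29 mm thick, top at z = 401 mm. It stands on four square legs, each 40×40 mm in cross-section, from z = 0 to the seat underside, each flush with a corner of the seat.

The picture frame is on top of the table, centred. Two stools sit around the table at the +y, +x sides.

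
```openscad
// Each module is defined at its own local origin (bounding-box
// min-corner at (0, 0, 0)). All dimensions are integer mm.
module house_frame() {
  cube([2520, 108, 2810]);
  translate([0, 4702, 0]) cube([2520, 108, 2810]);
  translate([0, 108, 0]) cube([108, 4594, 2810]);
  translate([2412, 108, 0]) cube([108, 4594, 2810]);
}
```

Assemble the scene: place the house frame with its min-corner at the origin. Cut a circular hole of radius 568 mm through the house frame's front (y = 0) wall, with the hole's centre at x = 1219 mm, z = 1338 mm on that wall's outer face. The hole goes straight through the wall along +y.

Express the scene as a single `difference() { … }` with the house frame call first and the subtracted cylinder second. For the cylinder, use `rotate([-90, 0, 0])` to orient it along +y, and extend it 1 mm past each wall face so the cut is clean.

difference() {
  house_frame();
  translate([1219, -1, 1338]) rotate([-90, 0, 0]) cylinder(h = 110, r = 568);
}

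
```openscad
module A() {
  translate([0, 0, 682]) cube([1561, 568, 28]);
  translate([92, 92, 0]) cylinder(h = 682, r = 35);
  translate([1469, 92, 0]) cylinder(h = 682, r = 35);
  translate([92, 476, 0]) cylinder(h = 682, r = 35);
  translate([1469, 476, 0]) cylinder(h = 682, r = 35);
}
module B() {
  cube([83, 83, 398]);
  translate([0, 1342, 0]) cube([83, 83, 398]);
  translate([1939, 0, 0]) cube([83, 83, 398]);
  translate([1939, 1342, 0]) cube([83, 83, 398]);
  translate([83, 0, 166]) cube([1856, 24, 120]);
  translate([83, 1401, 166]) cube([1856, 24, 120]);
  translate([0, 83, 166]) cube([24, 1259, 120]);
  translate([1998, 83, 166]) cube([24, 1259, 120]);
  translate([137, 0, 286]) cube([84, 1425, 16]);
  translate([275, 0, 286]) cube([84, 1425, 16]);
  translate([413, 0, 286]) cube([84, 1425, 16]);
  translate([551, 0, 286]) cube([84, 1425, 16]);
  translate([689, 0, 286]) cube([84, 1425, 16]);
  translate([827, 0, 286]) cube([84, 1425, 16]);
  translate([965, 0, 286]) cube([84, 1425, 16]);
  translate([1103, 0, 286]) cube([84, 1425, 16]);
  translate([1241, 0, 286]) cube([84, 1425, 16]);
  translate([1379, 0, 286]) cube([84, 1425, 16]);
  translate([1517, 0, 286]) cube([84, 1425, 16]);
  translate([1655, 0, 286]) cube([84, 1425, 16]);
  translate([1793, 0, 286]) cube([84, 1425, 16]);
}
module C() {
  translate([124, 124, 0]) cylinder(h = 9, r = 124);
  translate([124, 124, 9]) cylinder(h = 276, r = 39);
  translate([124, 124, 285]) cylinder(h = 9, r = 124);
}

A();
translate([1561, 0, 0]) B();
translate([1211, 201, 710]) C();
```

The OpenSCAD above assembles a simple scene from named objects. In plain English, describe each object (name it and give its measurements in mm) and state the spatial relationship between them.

A is a rectangular dining table. The top is 1561×568×28 mm with its upper surface at z = 710 mm. It stands on four round legs of 70 mm diameter, each leg's bounding box inset 57 mm from the nearest pair of top edges, running from the floor to the underside of the top.

B is a bed frame 2022 mm long (x) by 1425 mm wide (y). Four 83×83 mm corner posts, 398 mm tall, at the corners of the footprint. Four rails of 24 mm thickness and 120 mm height run between adjacent posts with their undersides at z = 166 mm, their outer faces flush with the outside of the frame (the two x-running rails run between the posts' inner faces; the two y-running rails run between the posts' inner faces). 13 slats, each 84 mm wide (x) and 16 mm thick, lie across the top of the two x-running rails, running the full 1425 mm width of the frame in y; the slats are evenly spaced along x between the inner faces of the end posts with equal gaps (rounded down to the nearest mm) at the −x end and between each pair — any rounding remainder accumulates at the +x end.

C is a spool: two coaxial disc flanges of radius 124 mm and thickness 9 mm, joined by a core cylinder of radius 39 mm and height 276 mm. The lower flange rests on z = 0 and the three cylinders share a vertical axis.

The bed frame is against the table's +x side, with their −y faces flush. The spool is on top of the table.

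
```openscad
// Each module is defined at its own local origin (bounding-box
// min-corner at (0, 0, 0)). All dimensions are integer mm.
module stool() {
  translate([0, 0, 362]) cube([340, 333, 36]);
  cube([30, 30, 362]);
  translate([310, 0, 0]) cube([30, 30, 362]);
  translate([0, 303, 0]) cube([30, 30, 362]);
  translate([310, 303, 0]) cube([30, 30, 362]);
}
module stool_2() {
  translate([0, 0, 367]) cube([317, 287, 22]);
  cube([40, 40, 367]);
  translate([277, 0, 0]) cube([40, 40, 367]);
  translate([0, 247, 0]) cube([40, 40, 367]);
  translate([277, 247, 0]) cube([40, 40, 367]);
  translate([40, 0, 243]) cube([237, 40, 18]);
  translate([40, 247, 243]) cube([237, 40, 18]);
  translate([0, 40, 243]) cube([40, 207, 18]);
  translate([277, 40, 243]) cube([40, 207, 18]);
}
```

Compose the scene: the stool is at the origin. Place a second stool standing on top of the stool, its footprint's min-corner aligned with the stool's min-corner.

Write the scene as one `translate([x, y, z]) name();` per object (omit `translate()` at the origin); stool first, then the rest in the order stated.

stool();
translate([0, 0, 398]) stool_2();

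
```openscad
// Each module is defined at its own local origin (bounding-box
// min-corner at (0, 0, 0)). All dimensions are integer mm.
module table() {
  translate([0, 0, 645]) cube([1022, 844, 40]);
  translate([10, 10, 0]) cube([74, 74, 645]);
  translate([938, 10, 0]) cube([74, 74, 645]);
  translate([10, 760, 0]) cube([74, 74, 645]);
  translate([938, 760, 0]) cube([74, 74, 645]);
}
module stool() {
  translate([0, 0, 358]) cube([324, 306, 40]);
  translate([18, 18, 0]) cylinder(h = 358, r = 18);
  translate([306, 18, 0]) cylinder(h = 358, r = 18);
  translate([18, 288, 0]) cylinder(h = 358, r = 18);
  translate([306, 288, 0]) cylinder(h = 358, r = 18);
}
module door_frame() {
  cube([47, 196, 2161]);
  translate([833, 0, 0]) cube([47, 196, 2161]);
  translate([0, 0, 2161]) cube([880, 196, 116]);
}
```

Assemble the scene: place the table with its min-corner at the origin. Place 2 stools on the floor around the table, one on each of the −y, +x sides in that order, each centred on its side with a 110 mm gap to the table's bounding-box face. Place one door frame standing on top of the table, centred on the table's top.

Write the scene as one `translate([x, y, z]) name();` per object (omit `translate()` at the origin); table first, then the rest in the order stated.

table();
translate([349, -416, 0]) stool();
translate([1132, 269, 0]) stool();
translate([71, 324, 685]) door_frame();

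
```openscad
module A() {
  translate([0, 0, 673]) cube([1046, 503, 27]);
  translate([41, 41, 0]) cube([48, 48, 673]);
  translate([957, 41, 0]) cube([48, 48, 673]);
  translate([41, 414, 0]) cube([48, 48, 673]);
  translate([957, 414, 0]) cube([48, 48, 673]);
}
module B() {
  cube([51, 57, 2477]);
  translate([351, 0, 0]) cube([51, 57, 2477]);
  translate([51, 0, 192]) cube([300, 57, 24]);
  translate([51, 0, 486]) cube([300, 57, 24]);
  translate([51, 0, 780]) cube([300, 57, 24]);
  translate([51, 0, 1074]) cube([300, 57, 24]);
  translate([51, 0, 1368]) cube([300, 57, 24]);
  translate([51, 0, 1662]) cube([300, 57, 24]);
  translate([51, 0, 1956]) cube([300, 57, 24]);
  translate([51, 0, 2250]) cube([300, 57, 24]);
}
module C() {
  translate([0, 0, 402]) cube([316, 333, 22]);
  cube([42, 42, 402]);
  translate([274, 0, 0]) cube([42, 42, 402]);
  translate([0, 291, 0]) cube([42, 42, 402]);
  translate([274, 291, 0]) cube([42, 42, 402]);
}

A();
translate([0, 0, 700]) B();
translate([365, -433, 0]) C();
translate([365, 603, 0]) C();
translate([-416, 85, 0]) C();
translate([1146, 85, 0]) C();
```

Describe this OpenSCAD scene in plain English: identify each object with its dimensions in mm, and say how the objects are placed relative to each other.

A is a table: top 1046 mm (x) × 503 mm (y), 27 mm thick, upper face at z = 700 mm, on four 48×48 mm square legs, each inset 41 mm from the nearest pair of top edges, running from z = 0 to the bottom of the top.

B is a wooden ladder with two side rails of 51×57 mm section and 2477 mm height, set 402 mm apart overall. Between them run 8 rectangular rungs (57 mm deep, 24 mm thick), front faces flush with the rails' −y face. The bottom of the first rung is 192 mm above the floor and each subsequent rung is 294 mm higher than the one below.

C is a four-legged stool. The seat is 316×333 mm, 22 mm thick, top at z = 424 mm. It stands on four square legs, each 42×42 mm in cross-section, from z = 0 to the seat underside, each flush with a corner of the seat.

The ladder is on top of the table. Four stools sit around the table at the −y, +y, −x, +x sides.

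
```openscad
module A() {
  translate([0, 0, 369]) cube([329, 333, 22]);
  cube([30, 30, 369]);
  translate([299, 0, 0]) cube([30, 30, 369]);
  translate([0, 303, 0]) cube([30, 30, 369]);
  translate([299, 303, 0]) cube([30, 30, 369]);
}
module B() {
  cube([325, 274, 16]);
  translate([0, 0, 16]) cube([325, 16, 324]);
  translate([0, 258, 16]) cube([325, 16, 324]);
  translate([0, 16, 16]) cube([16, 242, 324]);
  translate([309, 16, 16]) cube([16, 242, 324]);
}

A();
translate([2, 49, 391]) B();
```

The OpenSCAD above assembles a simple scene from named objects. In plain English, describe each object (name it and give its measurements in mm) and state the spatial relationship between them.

A is a simple wooden stool: a rectangular seat 329 mm (x) by 333 mm (y), 22 mm thick, top face at z = 391 mm, on four square legs, each 30×30 mm in cross-section. The legs rest on z = 0, each flush with a corner of the seat.

B is an open-topped rectangular box: outside dimensions 325×274×340 mm, with a uniform wall and base thickness of 16 mm. The base is a full 325×274 slab on the floor; four walls sit on top of the base. The front and back walls (the −y and +y sides) span the full width; the two side walls fit between them.

The open box is on top of the stool.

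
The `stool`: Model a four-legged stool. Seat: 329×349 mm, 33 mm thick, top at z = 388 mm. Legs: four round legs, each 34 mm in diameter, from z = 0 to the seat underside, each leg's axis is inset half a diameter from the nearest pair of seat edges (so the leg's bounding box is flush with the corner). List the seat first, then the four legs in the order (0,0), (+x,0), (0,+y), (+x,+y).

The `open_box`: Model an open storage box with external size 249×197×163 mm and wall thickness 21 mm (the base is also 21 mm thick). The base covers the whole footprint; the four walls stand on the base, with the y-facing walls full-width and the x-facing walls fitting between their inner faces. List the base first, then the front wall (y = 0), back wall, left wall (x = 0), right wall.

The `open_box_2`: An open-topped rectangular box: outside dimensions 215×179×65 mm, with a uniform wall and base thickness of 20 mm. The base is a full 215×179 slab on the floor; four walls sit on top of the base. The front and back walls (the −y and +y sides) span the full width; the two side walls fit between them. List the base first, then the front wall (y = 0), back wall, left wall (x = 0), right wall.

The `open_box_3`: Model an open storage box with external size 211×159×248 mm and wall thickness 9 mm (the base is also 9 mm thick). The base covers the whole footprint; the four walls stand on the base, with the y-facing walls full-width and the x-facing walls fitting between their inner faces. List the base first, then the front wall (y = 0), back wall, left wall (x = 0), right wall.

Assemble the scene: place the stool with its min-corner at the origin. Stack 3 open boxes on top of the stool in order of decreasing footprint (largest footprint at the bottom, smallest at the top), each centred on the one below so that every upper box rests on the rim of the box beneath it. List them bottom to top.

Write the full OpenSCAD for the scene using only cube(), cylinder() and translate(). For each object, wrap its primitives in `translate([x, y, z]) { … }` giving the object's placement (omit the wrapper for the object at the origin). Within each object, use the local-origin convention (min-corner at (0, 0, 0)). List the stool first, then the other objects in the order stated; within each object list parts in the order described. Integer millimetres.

translate([0, 0, 355]) cube([329, 349, 33]);
translate([17, 17, 0]) cylinder(h = 355, r = 17);
translate([312, 17, 0]) cylinder(h = 355, r = 17);
translate([17, 332, 0]) cylinder(h = 355, r = 17);
translate([312, 332, 0]) cylinder(h = 355, r = 17);
translate([40, 76, 388]) {
  cube([249, 197, 21]);
  translate([0, 0, 21]) cube([249, 21, 142]);
  translate([0, 176, 21]) cube([249, 21, 142]);
  translate([0, 21, 21]) cube([21, 155, 142]);
  translate([228, 21, 21]) cube([21, 155, 142]);
}
translate([57, 85, 551]) {
  cube([215, 179, 20]);
  translate([0, 0, 20]) cube([215, 20, 45]);
  translate([0, 159, 20]) cube([215, 20, 45]);
  translate([0, 20, 20]) cube([20, 139, 45]);
  translate([195, 20, 20]) cube([20, 139, 45]);
}
translate([59, 95, 616]) {
  cube([211, 159, 9]);
  translate([0, 0, 9]) cube([211, 9, 239]);
  translate([0, 150, 9]) cube([211, 9, 239]);
  translate([0, 9, 9]) cube([9, 141, 239]);
  translate([202, 9, 9]) cube([9, 141, 239]);
}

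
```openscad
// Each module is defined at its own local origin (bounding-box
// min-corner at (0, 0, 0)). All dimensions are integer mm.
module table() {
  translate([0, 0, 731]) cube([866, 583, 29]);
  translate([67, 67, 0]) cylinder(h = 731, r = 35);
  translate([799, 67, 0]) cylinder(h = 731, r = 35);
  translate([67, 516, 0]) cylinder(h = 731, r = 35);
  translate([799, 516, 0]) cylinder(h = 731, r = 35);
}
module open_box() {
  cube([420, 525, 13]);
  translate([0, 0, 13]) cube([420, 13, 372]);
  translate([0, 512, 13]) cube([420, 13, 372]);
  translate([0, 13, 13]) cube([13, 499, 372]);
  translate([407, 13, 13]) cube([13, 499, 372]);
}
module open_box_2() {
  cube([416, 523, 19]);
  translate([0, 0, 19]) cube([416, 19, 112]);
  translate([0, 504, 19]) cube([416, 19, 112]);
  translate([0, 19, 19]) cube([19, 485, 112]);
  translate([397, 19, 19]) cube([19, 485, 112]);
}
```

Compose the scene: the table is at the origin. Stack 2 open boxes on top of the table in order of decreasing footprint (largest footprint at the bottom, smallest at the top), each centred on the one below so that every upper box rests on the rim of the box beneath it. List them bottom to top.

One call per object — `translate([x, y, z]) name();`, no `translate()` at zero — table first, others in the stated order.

table();
translate([223, 29, 760]) open_box();
translate([225, 30, 1145]) open_box_2();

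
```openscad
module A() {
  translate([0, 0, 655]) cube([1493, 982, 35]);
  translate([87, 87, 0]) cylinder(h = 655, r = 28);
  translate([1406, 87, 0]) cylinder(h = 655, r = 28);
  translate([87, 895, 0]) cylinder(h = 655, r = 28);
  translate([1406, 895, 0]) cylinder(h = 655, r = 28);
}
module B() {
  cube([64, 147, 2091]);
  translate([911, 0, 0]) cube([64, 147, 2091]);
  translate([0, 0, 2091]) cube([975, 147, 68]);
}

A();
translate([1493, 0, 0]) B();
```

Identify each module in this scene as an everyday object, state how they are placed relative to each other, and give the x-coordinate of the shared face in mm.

A is a table. B is a door frame. The door frame is against the table's +x side, with their −y faces flush. The x-coordinate of the shared face is 1493 mm.

The table's +x face and the door frame's −x face are both at x = 1493 mm.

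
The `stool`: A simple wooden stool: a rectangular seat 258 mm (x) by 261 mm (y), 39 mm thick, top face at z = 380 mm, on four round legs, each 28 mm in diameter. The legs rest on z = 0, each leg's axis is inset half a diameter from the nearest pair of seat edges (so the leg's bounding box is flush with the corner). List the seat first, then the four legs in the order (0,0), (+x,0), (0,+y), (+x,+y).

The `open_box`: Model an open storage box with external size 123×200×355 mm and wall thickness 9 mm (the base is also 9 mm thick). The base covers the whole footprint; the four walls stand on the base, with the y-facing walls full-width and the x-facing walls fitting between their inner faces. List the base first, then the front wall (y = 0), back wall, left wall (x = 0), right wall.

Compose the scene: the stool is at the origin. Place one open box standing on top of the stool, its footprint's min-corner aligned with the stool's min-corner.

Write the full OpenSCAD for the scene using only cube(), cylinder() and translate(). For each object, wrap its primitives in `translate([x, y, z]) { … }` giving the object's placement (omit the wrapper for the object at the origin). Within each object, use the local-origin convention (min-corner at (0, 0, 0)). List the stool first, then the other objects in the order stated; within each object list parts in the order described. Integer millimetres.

translate([0, 0, 341]) cube([258, 261, 39]);
translate([14, 14, 0]) cylinder(h = 341, r = 14);
translate([244, 14, 0]) cylinder(h = 341, r = 14);
translate([14, 247, 0]) cylinder(h = 341, r = 14);
translate([244, 247, 0]) cylinder(h = 341, r = 14);
translate([0, 0, 380]) {
  cube([123, 200, 9]);
  translate([0, 0, 9]) cube([123, 9, 346]);
  translate([0, 191, 9]) cube([123, 9, 346]);
  translate([0, 9, 9]) cube([9, 182, 346]);
  translate([114, 9, 9]) cube([9, 182, 346]);
}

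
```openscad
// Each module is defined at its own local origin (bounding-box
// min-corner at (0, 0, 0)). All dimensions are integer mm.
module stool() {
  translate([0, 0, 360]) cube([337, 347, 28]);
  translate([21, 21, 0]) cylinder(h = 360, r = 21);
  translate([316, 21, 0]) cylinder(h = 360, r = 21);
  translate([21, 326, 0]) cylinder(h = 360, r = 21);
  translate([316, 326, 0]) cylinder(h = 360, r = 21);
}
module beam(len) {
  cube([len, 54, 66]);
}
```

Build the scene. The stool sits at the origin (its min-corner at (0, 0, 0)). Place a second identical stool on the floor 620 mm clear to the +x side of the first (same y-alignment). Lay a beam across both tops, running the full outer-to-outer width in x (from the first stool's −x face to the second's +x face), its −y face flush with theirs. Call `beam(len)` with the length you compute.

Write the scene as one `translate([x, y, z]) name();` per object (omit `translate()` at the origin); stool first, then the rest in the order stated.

stool();
translate([957, 0, 0]) stool();
translate([0, 0, 388]) beam(1294);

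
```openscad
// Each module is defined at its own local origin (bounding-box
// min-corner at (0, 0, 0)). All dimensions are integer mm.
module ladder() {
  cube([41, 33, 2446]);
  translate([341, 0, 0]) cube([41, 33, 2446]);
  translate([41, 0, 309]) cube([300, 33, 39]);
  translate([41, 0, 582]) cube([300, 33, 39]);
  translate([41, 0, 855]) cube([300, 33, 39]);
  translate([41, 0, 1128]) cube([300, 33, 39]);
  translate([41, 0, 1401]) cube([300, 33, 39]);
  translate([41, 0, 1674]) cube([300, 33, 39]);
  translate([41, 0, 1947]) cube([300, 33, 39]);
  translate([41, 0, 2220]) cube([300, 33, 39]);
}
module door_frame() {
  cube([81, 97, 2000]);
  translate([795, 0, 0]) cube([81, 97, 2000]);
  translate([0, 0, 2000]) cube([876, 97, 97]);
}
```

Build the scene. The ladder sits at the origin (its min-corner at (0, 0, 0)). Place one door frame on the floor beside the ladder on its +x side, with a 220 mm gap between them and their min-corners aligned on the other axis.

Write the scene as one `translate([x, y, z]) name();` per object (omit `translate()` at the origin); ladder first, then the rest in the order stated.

ladder();
translate([602, 0, 0]) door_frame();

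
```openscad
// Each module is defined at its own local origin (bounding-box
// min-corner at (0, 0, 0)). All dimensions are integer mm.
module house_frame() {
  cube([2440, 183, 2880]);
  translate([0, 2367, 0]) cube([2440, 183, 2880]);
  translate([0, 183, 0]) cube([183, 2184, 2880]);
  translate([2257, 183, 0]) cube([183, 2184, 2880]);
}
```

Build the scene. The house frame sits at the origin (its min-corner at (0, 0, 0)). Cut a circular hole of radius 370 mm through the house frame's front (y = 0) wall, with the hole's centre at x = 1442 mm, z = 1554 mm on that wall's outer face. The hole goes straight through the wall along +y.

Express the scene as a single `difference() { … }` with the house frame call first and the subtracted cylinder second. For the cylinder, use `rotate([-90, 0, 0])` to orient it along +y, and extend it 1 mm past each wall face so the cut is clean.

difference() {
  house_frame();
  translate([1442, -1, 1554]) rotate([-90, 0, 0]) cylinder(h = 185, r = 370);
}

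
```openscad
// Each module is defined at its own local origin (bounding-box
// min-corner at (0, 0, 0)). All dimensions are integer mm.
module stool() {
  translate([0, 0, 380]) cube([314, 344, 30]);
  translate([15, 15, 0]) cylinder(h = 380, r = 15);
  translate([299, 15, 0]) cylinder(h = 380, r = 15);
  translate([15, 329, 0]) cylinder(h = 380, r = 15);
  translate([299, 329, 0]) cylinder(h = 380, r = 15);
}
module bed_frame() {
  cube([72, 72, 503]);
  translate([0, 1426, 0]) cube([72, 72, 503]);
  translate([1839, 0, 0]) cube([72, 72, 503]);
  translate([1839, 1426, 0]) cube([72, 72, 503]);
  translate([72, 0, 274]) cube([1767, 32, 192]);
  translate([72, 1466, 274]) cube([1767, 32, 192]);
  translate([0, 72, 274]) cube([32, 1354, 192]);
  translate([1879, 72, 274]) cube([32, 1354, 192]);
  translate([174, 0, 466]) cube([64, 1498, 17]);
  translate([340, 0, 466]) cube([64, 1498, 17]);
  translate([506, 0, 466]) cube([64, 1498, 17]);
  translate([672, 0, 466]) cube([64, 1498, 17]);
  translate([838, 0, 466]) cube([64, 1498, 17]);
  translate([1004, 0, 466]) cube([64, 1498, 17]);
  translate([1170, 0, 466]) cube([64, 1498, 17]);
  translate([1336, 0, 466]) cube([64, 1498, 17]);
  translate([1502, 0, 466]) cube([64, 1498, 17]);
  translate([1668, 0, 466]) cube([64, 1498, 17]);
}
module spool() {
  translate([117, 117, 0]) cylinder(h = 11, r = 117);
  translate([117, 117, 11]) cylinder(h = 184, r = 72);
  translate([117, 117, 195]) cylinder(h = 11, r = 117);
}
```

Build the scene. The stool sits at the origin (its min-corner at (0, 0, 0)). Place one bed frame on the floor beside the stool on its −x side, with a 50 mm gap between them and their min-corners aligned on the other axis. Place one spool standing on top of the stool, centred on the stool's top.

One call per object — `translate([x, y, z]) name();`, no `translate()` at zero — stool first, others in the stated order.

stool();
translate([-1961, 0, 0]) bed_frame();
translate([40, 55, 410]) spool();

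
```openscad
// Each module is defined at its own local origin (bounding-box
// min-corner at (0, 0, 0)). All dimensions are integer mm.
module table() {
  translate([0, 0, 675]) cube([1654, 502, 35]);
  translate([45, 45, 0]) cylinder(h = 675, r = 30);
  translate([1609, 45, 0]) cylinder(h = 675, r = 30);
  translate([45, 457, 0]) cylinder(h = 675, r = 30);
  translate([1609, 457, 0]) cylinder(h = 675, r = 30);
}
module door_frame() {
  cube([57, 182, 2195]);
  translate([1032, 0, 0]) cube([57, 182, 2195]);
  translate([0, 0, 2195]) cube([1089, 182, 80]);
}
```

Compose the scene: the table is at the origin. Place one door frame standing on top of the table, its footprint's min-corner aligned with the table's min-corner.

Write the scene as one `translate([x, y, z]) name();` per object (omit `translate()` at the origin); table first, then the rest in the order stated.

table();
translate([0, 0, 710]) door_frame();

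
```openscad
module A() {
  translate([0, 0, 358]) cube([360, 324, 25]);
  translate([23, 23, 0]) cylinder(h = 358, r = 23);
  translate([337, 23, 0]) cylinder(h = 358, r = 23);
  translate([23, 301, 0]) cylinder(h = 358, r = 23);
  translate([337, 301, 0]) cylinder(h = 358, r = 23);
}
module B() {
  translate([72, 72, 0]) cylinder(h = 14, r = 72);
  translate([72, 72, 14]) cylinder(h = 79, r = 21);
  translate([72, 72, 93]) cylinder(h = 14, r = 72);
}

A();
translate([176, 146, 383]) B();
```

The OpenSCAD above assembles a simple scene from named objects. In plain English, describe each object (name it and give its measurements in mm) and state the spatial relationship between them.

A is a four-legged stool. The seat is a 360×324×25 mm slab whose top surface is at z = 383 mm; four round legs, each 46 mm in diameter, run from the floor (z = 0) to the underside of the seat, each leg's axis is inset half a diameter from the nearest pair of seat edges (so the leg's bounding box is flush with the corner).

B is a spool: two coaxial disc flanges of radius 72 mm and thickness 14 mm, joined by a core cylinder of radius 21 mm and height 79 mm. The lower flange rests on z = 0 and the three cylinders share a vertical axis.

The spool is on top of the stool.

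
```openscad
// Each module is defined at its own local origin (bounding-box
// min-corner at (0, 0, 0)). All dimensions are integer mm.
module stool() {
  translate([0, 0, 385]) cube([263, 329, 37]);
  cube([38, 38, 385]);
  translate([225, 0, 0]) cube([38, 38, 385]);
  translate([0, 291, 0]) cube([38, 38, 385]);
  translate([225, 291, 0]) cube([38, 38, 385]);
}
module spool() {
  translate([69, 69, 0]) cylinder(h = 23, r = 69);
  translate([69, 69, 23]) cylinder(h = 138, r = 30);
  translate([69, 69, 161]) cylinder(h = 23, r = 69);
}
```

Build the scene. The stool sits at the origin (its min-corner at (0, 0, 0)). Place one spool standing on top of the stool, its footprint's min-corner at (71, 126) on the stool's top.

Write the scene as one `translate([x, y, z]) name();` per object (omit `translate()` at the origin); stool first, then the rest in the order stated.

stool();
translate([71, 126, 422]) spool();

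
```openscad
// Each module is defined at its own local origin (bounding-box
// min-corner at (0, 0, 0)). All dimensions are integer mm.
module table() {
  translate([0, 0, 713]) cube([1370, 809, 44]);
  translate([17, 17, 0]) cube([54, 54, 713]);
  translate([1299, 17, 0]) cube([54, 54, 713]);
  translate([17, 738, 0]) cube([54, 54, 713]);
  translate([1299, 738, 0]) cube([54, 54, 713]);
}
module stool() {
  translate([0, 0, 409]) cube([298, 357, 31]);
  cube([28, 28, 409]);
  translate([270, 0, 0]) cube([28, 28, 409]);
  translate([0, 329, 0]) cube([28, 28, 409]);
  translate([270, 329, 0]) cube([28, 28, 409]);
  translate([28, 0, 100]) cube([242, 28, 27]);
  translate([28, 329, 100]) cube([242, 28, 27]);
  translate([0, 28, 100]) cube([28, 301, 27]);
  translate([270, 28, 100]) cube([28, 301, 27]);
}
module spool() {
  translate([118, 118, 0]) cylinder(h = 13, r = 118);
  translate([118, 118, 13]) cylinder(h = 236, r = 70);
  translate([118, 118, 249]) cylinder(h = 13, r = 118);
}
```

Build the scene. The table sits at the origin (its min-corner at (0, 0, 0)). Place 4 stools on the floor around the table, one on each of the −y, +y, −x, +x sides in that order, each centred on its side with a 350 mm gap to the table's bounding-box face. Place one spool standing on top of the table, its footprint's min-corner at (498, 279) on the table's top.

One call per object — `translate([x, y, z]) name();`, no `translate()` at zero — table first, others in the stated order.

table();
translate([536, -707, 0]) stool();
translate([536, 1159, 0]) stool();
translate([-648, 226, 0]) stool();
translate([1720, 226, 0]) stool();
translate([498, 279, 757]) spool();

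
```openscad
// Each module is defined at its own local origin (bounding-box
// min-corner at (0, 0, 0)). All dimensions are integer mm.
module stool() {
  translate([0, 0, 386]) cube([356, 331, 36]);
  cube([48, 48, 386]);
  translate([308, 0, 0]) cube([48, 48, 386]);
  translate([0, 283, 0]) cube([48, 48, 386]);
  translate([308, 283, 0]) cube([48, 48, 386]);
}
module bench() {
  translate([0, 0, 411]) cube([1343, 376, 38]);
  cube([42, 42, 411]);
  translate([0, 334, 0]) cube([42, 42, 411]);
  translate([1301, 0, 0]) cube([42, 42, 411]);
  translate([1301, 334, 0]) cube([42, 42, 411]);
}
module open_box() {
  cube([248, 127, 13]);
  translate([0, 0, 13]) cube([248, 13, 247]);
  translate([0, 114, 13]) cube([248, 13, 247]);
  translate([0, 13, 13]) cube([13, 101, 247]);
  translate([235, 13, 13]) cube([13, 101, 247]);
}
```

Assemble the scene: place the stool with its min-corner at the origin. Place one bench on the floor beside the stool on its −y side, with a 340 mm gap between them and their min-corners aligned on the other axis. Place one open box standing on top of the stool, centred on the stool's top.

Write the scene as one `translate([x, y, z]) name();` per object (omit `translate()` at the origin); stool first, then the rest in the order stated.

stool();
translate([0, -716, 0]) bench();
translate([54, 102, 422]) open_box();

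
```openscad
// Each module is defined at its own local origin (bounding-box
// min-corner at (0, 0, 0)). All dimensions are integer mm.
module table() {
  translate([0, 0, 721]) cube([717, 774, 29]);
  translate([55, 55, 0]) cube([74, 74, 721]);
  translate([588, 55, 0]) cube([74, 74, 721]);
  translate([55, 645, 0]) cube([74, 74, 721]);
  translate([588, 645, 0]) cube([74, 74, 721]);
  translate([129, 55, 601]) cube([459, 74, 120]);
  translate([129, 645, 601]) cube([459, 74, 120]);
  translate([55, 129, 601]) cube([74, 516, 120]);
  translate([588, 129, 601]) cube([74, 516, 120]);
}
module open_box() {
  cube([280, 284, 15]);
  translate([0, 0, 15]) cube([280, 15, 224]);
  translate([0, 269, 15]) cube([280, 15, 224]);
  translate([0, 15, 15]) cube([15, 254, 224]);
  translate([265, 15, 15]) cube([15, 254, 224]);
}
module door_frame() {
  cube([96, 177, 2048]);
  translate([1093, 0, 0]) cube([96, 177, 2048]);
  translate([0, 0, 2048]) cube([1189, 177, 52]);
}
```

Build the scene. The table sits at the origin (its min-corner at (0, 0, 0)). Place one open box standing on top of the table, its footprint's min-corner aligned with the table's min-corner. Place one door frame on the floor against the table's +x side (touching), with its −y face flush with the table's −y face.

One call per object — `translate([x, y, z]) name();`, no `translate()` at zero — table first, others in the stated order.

table();
translate([0, 0, 750]) open_box();
translate([717, 0, 0]) door_frame();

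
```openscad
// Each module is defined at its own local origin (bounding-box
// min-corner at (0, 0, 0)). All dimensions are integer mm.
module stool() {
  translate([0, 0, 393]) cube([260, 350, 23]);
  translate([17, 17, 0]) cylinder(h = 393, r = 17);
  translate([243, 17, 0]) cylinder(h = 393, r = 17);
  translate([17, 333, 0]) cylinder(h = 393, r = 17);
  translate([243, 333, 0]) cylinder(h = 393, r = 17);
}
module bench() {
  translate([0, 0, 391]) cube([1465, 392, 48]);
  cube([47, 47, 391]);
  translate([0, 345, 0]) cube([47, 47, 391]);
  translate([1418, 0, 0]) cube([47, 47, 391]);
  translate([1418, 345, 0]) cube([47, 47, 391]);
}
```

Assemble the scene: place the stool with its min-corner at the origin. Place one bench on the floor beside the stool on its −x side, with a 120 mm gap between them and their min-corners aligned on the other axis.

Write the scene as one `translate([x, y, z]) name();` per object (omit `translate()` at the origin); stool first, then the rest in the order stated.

stool();
translate([-1585, 0, 0]) bench();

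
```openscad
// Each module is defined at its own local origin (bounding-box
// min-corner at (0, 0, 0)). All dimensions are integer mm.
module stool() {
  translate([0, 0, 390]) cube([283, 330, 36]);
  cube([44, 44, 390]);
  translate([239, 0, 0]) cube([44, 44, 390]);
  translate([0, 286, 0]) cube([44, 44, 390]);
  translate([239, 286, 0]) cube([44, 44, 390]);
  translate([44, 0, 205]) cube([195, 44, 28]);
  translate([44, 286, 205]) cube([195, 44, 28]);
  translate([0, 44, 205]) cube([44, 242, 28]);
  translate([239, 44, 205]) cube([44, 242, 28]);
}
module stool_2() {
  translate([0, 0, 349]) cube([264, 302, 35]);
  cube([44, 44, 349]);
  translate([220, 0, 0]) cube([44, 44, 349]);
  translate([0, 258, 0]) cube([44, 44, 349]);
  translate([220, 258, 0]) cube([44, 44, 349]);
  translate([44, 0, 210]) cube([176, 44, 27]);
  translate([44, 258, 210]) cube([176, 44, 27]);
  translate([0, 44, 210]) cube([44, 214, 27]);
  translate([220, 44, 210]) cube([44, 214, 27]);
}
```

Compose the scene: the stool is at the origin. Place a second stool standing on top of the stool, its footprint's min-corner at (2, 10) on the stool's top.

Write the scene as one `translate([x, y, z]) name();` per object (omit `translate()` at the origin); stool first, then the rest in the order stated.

stool();
translate([2, 10, 426]) stool_2();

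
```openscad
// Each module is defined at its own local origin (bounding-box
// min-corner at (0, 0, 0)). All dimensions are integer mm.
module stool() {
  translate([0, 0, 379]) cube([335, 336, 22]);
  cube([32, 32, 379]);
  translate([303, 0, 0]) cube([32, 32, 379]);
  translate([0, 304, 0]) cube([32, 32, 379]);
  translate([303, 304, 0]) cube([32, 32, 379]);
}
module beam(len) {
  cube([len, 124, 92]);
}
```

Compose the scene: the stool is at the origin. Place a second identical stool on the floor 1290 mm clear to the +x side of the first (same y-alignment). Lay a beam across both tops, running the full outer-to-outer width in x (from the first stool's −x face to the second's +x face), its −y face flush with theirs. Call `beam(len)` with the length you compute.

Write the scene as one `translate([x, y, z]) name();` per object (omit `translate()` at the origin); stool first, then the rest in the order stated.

stool();
translate([1625, 0, 0]) stool();
translate([0, 0, 401]) beam(1960);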